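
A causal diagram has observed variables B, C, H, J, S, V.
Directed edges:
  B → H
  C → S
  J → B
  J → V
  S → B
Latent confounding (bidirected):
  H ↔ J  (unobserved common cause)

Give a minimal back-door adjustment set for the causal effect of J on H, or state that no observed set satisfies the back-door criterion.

desc(J)\{J}={B,H,V}; candidates ⊆ {C,S}.
J↔H: latent back-door arc(s) into J.
size 0: {}; under {} J still reaches {H} ∋ H.
size 1: {C}, {S}; under {C} J still reaches {H} ∋ H.
size 2: {C,S}; under {C,S} J still reaches {H} ∋ H.
J↔H cannot be blocked by any observed set — no back-door set.

J→H: no observed back-door set.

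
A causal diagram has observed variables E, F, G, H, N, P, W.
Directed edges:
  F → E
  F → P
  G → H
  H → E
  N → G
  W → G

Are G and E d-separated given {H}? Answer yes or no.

Yes — G ⊥ E | {H}.

Bayes-Ball from G | {H} reaches {N,W}.
E ∉ reach(G|{H}) ⇒ G ⊥ E | {H}.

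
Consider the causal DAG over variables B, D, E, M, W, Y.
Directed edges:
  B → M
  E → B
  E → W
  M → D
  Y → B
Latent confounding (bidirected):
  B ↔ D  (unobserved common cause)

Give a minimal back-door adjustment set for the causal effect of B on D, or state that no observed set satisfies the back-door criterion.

B→D: no observed back-door set.

desc(B)\{B}={D,M}; candidates ⊆ {E,W,Y}.
B↔D: latent back-door arc(s) into B.
size 0: {}; under {} B still reaches {D,E,W,Y} ∋ D.
size 1: {E}, {W}, {Y}; under {E} B still reaches {D,Y} ∋ D.
size 2: {E,W}, {E,Y}, {W,Y}; under {E,W} B still reaches {D,Y} ∋ D.
B↔D cannot be blocked by any observed set — no back-door set.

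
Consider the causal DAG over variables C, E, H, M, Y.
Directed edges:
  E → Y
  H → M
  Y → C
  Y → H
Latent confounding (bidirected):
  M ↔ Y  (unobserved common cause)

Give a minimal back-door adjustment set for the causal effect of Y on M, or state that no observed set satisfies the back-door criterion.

Y→M: no observed back-door set.

desc(Y)\{Y}={C,H,M}; candidates ⊆ {E}.
Y↔M: latent back-door arc(s) into Y.
size 0: {}; under {} Y still reaches {E,M} ∋ M.
size 1: {E}; under {E} Y still reaches {M} ∋ M.
Y↔M cannot be blocked by any observed set — no back-door set.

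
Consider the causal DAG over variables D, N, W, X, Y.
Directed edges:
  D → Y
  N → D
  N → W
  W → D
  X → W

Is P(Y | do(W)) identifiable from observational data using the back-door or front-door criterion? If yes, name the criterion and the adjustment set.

desc(W)\{W}={D,Y}; candidates ⊆ {N,X}.
size 0: {}; under {} W still reaches {D,N,X,Y} ∋ Y.
{N}: W⊥Y given {N} in G with W→· removed — back-door holds.
P(Y|do(W)) = Σ_{N} P(Y|W,N)·P(N).

P(Y|do(W)): backdoor, adjust for {N}.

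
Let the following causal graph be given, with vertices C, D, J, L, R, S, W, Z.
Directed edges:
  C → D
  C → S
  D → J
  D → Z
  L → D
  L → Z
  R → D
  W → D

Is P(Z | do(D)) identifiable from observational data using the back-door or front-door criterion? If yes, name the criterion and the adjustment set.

desc(D)\{D}={J,Z}; candidates ⊆ {C,L,R,S,W}.
size 0: {}; under {} D still reaches {C,L,R,S,W,Z} ∋ Z.
{L}: D⊥Z given {L} in G with D→· removed — back-door holds.
P(Z|do(D)) = Σ_{L} P(Z|D,L)·P(L).

P(Z|do(D)): backdoor, adjust for {L}.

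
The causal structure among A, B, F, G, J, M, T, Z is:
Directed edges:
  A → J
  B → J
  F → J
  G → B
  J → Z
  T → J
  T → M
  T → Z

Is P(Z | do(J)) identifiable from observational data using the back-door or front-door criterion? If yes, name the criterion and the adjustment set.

P(Z|do(J)): backdoor, adjust for {T}.

desc(J)\{J}={Z}; candidates ⊆ {A,B,F,G,M,T}.
size 0: {}; under {} J still reaches {A,B,F,G,M,T,Z} ∋ Z.
{T}: J⊥Z given {T} in G with J→· removed — back-door holds.
P(Z|do(J)) = Σ_{T} P(Z|J,T)·P(T).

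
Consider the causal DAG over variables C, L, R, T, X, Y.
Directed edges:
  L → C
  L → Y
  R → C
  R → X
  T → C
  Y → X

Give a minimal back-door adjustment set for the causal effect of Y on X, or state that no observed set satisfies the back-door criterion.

Y→X: minimal back-door set ∅.

desc(Y)\{Y}={X}; candidates ⊆ {C,L,R,T}.
∅: Y⊥X given ∅ in G with Y→· removed — back-door holds.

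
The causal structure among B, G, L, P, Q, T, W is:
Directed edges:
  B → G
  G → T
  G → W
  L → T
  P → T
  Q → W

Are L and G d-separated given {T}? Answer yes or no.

Bayes-Ball from L | {T} reaches {B,G,P,W}.
G ∈ reach(L|{T}) ⇒ L ⊥̸ G | {T}.

No — L and G are d-connected given {T}.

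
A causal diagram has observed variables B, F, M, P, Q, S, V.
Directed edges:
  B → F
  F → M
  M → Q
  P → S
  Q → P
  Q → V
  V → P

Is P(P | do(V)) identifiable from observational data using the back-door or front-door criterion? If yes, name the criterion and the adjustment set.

P(P|do(V)): backdoor, adjust for {Q}.

desc(V)\{V}={P,S}; candidates ⊆ {B,F,M,Q}.
size 0: {}; under {} V still reaches {B,F,M,P,Q,S} ∋ P.
{Q}: V⊥P given {Q} in G with V→· removed — back-door holds.
P(P|do(V)) = Σ_{Q} P(P|V,Q)·P(Q).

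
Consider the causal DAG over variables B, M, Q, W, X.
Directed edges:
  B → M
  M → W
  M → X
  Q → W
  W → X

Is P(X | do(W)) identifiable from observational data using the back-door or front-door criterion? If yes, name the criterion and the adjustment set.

desc(W)\{W}={X}; candidates ⊆ {B,M,Q}.
size 0: {}; under {} W still reaches {B,M,Q,X} ∋ X.
{M}: W⊥X given {M} in G with W→· removed — back-door holds.
P(X|do(W)) = Σ_{M} P(X|W,M)·P(M).

P(X|do(W)): backdoor, adjust for {M}.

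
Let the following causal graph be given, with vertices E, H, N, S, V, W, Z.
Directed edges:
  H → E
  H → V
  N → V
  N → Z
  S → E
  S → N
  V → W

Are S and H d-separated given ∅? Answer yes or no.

Yes — S ⊥ H | ∅.

Bayes-Ball from S | ∅ reaches {E,N,V,W,Z}.
H ∉ reach(S|∅) ⇒ S ⊥ H | ∅.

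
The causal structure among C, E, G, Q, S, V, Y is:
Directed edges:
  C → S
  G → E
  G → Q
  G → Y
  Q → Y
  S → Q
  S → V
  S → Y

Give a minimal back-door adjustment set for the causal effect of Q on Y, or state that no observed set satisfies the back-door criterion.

desc(Q)\{Q}={Y}; candidates ⊆ {C,E,G,S,V}.
size 0: {}; under {} Q still reaches {C,E,G,S,V,Y} ∋ Y.
size 1: {C}, {E}, {G} …(+2); under {C} Q still reaches {E,G,S,V,Y} ∋ Y.
{G,S}: Q⊥Y given {G,S} in G with Q→· removed — back-door holds.

Q→Y: minimal back-door set {G, S}.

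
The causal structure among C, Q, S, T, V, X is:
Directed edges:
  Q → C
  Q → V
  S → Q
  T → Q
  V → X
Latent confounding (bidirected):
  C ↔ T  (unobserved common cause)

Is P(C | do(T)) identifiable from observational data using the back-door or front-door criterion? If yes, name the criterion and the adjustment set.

desc(T)\{T}={C,Q,V,X}; candidates ⊆ {S}.
T↔C: latent back-door arc(s) into T.
size 0: {}; under {} T still reaches {C} ∋ C.
size 1: {S}; under {S} T still reaches {C} ∋ C.
T↔C cannot be blocked by any observed set — no back-door set.
{Q}: (i) intercepts every directed T→C path; (ii) no back-door T→{Q}; (iii) {T} blocks every back-door {Q}→C. Front-door holds.
P(C|do(T)) = Σ_{Q} P(Q|T) Σ_{T'} P(C|Q,T')P(T').

P(C|do(T)): frontdoor, adjust for {Q}.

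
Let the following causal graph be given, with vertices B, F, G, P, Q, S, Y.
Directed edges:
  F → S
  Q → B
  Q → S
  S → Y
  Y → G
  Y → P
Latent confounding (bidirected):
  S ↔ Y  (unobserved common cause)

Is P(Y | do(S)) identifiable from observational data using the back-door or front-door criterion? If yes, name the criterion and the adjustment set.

P(Y|do(S)): not identifiable (no BD/FD set).

desc(S)\{S}={G,P,Y}; candidates ⊆ {B,F,Q}.
S↔Y: latent back-door arc(s) into S.
size 0: {}; under {} S still reaches {B,F,G,P,Q,Y} ∋ Y.
size 1: {B}, {F}, {Q}; under {B} S still reaches {F,G,P,Q,Y} ∋ Y.
size 2: {B,F}, {B,Q}, {F,Q}; under {B,F} S still reaches {G,P,Q,Y} ∋ Y.
S↔Y cannot be blocked by any observed set — no back-door set.
No mediator lies on a directed S→…→Y path.
Neither criterion identifies P(Y|do(S)) in this graph.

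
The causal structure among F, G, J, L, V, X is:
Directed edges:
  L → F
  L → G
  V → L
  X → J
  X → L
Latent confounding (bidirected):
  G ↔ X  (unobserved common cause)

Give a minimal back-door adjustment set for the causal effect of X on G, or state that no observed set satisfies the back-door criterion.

desc(X)\{X}={F,G,J,L}; candidates ⊆ {V}.
X↔G: latent back-door arc(s) into X.
size 0: {}; under {} X still reaches {G} ∋ G.
size 1: {V}; under {V} X still reaches {G} ∋ G.
X↔G cannot be blocked by any observed set — no back-door set.

X→G: no observed back-door set.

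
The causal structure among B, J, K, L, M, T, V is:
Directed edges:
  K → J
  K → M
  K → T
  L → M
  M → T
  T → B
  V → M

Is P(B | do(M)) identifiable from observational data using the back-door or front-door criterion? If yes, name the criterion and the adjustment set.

P(B|do(M)): backdoor, adjust for {K}.

desc(M)\{M}={B,T}; candidates ⊆ {J,K,L,V}.
size 0: {}; under {} M still reaches {B,J,K,L,T,V} ∋ B.
{K}: M⊥B given {K} in G with M→· removed — back-door holds.
P(B|do(M)) = Σ_{K} P(B|M,K)·P(K).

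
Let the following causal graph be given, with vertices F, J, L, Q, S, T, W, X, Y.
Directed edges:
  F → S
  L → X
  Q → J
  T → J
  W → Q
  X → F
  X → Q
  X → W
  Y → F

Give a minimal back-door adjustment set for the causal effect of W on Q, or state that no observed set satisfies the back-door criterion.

desc(W)\{W}={J,Q}; candidates ⊆ {F,L,S,T,X,Y}.
size 0: {}; under {} W still reaches {F,J,L,Q,S,X} ∋ Q.
{X}: W⊥Q given {X} in G with W→· removed — back-door holds.

W→Q: minimal back-door set {X}.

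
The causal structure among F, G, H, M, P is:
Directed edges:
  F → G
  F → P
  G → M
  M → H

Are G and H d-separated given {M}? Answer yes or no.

Yes — G ⊥ H | {M}.

Bayes-Ball from G | {M} reaches {F,P}.
H ∉ reach(G|{M}) ⇒ G ⊥ H | {M}.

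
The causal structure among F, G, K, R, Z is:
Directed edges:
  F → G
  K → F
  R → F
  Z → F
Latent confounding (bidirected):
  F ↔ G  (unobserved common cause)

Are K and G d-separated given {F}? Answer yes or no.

Bayes-Ball from K | {F} reaches {G,R,Z}.
G ∈ reach(K|{F}) ⇒ K ⊥̸ G | {F}.

No — K and G are d-connected given {F}.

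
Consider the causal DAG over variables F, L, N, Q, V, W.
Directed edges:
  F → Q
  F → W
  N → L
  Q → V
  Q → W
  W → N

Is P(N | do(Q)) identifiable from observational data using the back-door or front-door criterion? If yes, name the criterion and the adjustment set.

P(N|do(Q)): backdoor, adjust for {F}.

desc(Q)\{Q}={L,N,V,W}; candidates ⊆ {F}.
size 0: {}; under {} Q still reaches {F,L,N,W} ∋ N.
{F}: Q⊥N given {F} in G with Q→· removed — back-door holds.
P(N|do(Q)) = Σ_{F} P(N|Q,F)·P(F).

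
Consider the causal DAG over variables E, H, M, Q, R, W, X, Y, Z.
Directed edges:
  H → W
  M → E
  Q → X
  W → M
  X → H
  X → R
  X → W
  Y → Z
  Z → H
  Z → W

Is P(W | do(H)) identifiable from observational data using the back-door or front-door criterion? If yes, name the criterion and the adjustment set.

desc(H)\{H}={E,M,W}; candidates ⊆ {Q,R,X,Y,Z}.
size 0: {}; under {} H still reaches {E,M,Q,R,W,X,Y,Z} ∋ W.
size 1: {Q}, {R}, {X} …(+2); under {Q} H still reaches {E,M,R,W,X,Y,Z} ∋ W.
{X,Z}: H⊥W given {X,Z} in G with H→· removed — back-door holds.
P(W|do(H)) = Σ_{X,Z} P(W|H,X,Z)·P(X,Z).

P(W|do(H)): backdoor, adjust for {X, Z}.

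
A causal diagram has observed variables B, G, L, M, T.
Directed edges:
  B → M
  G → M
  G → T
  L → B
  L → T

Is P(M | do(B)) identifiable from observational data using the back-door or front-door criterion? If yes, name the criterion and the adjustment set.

desc(B)\{B}={M}; candidates ⊆ {G,L,T}.
∅: B⊥M given ∅ in G with B→· removed — back-door holds.
P(M|do(B)) = P(M|B) — no adjustment needed.

P(M|do(B)): backdoor, adjust for ∅.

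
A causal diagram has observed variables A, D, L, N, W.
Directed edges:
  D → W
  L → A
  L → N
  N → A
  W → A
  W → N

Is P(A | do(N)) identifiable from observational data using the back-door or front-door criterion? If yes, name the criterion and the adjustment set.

P(A|do(N)): backdoor, adjust for {L, W}.

desc(N)\{N}={A}; candidates ⊆ {D,L,W}.
size 0: {}; under {} N still reaches {A,D,L,W} ∋ A.
size 1: {D}, {L}, {W}; under {D} N still reaches {A,L,W} ∋ A.
{L,W}: N⊥A given {L,W} in G with N→· removed — back-door holds.
P(A|do(N)) = Σ_{L,W} P(A|N,L,W)·P(L,W).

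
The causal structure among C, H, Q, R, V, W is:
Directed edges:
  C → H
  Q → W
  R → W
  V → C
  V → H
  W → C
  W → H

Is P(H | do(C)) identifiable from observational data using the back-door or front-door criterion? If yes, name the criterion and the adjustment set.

P(H|do(C)): backdoor, adjust for {V, W}.

desc(C)\{C}={H}; candidates ⊆ {Q,R,V,W}.
size 0: {}; under {} C still reaches {H,Q,R,V,W} ∋ H.
size 1: {Q}, {R}, {V} …(+1); under {Q} C still reaches {H,R,V,W} ∋ H.
{V,W}: C⊥H given {V,W} in G with C→· removed — back-door holds.
P(H|do(C)) = Σ_{V,W} P(H|C,V,W)·P(V,W).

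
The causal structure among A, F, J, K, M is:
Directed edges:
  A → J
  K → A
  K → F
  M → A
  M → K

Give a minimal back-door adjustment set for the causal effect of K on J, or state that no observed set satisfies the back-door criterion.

desc(K)\{K}={A,F,J}; candidates ⊆ {M}.
size 0: {}; under {} K still reaches {A,J,M} ∋ J.
{M}: K⊥J given {M} in G with K→· removed — back-door holds.

K→J: minimal back-door set {M}.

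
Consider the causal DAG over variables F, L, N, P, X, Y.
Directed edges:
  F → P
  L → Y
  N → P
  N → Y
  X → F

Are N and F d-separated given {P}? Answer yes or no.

Bayes-Ball from N | {P} reaches {F,X,Y}.
F ∈ reach(N|{P}) ⇒ N ⊥̸ F | {P}.

No — N and F are d-connected given {P}.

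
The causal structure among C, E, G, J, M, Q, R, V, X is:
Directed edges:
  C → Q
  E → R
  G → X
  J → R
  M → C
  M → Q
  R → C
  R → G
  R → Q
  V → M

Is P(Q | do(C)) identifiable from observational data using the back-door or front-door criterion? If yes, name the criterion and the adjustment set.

desc(C)\{C}={Q}; candidates ⊆ {E,G,J,M,R,V,X}.
size 0: {}; under {} C still reaches {E,G,J,M,Q,R,V,X} ∋ Q.
size 1: {E}, {G}, {J} …(+4); under {E} C still reaches {G,J,M,Q,R,V,X} ∋ Q.
{M,R}: C⊥Q given {M,R} in G with C→· removed — back-door holds.
P(Q|do(C)) = Σ_{M,R} P(Q|C,M,R)·P(M,R).

P(Q|do(C)): backdoor, adjust for {M, R}.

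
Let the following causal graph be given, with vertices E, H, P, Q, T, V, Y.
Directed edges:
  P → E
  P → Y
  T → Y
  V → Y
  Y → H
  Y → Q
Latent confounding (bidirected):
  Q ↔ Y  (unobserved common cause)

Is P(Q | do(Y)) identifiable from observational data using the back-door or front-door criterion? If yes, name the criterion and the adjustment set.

desc(Y)\{Y}={H,Q}; candidates ⊆ {E,P,T,V}.
Y↔Q: latent back-door arc(s) into Y.
size 0: {}; under {} Y still reaches {E,P,Q,T,V} ∋ Q.
size 1: {E}, {P}, {T} …(+1); under {E} Y still reaches {P,Q,T,V} ∋ Q.
size 2: {E,P}, {E,T}, {E,V} …(+3); under {E,P} Y still reaches {Q,T,V} ∋ Q.
Y↔Q cannot be blocked by any observed set — no back-door set.
No mediator lies on a directed Y→…→Q path.
Neither criterion identifies P(Q|do(Y)) in this graph.

P(Q|do(Y)): not identifiable (no BD/FD set).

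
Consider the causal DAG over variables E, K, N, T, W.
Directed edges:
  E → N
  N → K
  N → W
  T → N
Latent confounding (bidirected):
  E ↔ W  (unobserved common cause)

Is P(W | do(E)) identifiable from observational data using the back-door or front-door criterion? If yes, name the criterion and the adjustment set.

desc(E)\{E}={K,N,W}; candidates ⊆ {T}.
E↔W: latent back-door arc(s) into E.
size 0: {}; under {} E still reaches {W} ∋ W.
size 1: {T}; under {T} E still reaches {W} ∋ W.
E↔W cannot be blocked by any observed set — no back-door set.
{N}: (i) intercepts every directed E→W path; (ii) no back-door E→{N}; (iii) {E} blocks every back-door {N}→W. Front-door holds.
P(W|do(E)) = Σ_{N} P(N|E) Σ_{E'} P(W|N,E')P(E').

P(W|do(E)): frontdoor, adjust for {N}.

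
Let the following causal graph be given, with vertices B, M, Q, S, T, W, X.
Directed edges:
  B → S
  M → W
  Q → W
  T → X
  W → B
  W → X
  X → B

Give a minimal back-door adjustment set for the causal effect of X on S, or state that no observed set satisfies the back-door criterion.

desc(X)\{X}={B,S}; candidates ⊆ {M,Q,T,W}.
size 0: {}; under {} X still reaches {B,M,Q,S,T,W} ∋ S.
{W}: X⊥S given {W} in G with X→· removed — back-door holds.

X→S: minimal back-door set {W}.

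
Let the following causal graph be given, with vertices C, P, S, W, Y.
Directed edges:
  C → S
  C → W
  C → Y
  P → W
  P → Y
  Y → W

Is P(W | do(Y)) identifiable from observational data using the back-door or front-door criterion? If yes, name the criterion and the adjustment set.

P(W|do(Y)): backdoor, adjust for {C, P}.

desc(Y)\{Y}={W}; candidates ⊆ {C,P,S}.
size 0: {}; under {} Y still reaches {C,P,S,W} ∋ W.
size 1: {C}, {P}, {S}; under {C} Y still reaches {P,W} ∋ W.
{C,P}: Y⊥W given {C,P} in G with Y→· removed — back-door holds.
P(W|do(Y)) = Σ_{C,P} P(W|Y,C,P)·P(C,P).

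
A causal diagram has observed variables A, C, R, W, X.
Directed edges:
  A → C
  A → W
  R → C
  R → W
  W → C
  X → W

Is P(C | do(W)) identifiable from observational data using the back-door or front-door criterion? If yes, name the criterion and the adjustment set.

desc(W)\{W}={C}; candidates ⊆ {A,R,X}.
size 0: {}; under {} W still reaches {A,C,R,X} ∋ C.
size 1: {A}, {R}, {X}; under {A} W still reaches {C,R,X} ∋ C.
{A,R}: W⊥C given {A,R} in G with W→· removed — back-door holds.
P(C|do(W)) = Σ_{A,R} P(C|W,A,R)·P(A,R).

P(C|do(W)): backdoor, adjust for {A, R}.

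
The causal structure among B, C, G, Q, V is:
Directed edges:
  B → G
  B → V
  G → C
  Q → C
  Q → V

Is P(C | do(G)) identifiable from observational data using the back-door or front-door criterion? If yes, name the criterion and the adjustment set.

P(C|do(G)): backdoor, adjust for ∅.

desc(G)\{G}={C}; candidates ⊆ {B,Q,V}.
∅: G⊥C given ∅ in G with G→· removed — back-door holds.
P(C|do(G)) = P(C|G) — no adjustment needed.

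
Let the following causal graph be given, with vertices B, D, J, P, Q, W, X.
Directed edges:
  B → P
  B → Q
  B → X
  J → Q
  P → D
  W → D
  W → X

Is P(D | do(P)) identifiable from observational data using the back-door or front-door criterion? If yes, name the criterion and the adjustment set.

P(D|do(P)): backdoor, adjust for ∅.

desc(P)\{P}={D}; candidates ⊆ {B,J,Q,W,X}.
∅: P⊥D given ∅ in G with P→· removed — back-door holds.
P(D|do(P)) = P(D|P) — no adjustment needed.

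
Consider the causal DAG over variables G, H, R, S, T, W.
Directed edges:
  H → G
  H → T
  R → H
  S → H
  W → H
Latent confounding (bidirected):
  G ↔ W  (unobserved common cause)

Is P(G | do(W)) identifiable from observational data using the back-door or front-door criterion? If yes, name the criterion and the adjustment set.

P(G|do(W)): frontdoor, adjust for {H}.

desc(W)\{W}={G,H,T}; candidates ⊆ {R,S}.
W↔G: latent back-door arc(s) into W.
size 0: {}; under {} W still reaches {G} ∋ G.
size 1: {R}, {S}; under {R} W still reaches {G} ∋ G.
size 2: {R,S}; under {R,S} W still reaches {G} ∋ G.
W↔G cannot be blocked by any observed set — no back-door set.
{H}: (i) intercepts every directed W→G path; (ii) no back-door W→{H}; (iii) {W} blocks every back-door {H}→G. Front-door holds.
P(G|do(W)) = Σ_{H} P(H|W) Σ_{W'} P(G|H,W')P(W').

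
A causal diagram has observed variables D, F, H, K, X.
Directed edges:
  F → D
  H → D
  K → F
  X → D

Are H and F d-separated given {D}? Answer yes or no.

No — H and F are d-connected given {D}.

Bayes-Ball from H | {D} reaches {F,K,X}.
F ∈ reach(H|{D}) ⇒ H ⊥̸ F | {D}.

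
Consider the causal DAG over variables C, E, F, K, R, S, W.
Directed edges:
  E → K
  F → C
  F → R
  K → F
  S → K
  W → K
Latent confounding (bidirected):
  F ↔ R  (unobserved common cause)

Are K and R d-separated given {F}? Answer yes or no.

Bayes-Ball from K | {F} reaches {E,R,S,W}.
R ∈ reach(K|{F}) ⇒ K ⊥̸ R | {F}.

No — K and R are d-connected given {F}.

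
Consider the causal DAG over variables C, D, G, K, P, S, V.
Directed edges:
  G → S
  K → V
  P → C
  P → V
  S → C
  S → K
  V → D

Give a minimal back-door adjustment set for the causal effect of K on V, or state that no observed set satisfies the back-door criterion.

K→V: minimal back-door set ∅.

desc(K)\{K}={D,V}; candidates ⊆ {C,G,P,S}.
∅: K⊥V given ∅ in G with K→· removed — back-door holds.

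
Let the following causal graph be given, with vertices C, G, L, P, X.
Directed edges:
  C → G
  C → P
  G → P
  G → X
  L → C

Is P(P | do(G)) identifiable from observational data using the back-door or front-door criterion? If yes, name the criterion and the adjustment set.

P(P|do(G)): backdoor, adjust for {C}.

desc(G)\{G}={P,X}; candidates ⊆ {C,L}.
size 0: {}; under {} G still reaches {C,L,P} ∋ P.
{C}: G⊥P given {C} in G with G→· removed — back-door holds.
P(P|do(G)) = Σ_{C} P(P|G,C)·P(C).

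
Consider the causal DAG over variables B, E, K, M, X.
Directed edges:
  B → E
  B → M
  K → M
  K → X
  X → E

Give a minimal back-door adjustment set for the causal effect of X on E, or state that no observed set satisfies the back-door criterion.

desc(X)\{X}={E}; candidates ⊆ {B,K,M}.
∅: X⊥E given ∅ in G with X→· removed — back-door holds.

X→E: minimal back-door set ∅.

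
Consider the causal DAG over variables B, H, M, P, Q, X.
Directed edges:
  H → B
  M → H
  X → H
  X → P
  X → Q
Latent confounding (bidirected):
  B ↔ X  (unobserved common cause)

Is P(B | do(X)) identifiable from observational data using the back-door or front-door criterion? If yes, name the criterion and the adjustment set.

P(B|do(X)): frontdoor, adjust for {H}.

desc(X)\{X}={B,H,P,Q}; candidates ⊆ {M}.
X↔B: latent back-door arc(s) into X.
size 0: {}; under {} X still reaches {B} ∋ B.
size 1: {M}; under {M} X still reaches {B} ∋ B.
X↔B cannot be blocked by any observed set — no back-door set.
{H}: (i) intercepts every directed X→B path; (ii) no back-door X→{H}; (iii) {X} blocks every back-door {H}→B. Front-door holds.
P(B|do(X)) = Σ_{H} P(H|X) Σ_{X'} P(B|H,X')P(X').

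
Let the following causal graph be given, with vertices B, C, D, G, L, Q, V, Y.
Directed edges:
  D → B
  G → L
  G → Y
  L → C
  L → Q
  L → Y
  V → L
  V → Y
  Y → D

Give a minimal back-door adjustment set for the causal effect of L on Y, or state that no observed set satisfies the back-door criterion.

L→Y: minimal back-door set {G, V}.

desc(L)\{L}={B,C,D,Q,Y}; candidates ⊆ {G,V}.
size 0: {}; under {} L still reaches {B,D,G,V,Y} ∋ Y.
size 1: {G}, {V}; under {G} L still reaches {B,D,V,Y} ∋ Y.
{G,V}: L⊥Y given {G,V} in G with L→· removed — back-door holds.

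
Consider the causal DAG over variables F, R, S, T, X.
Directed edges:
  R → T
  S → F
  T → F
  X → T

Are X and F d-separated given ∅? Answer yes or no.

No — X and F are d-connected given ∅.

Bayes-Ball from X | ∅ reaches {F,T}.
F ∈ reach(X|∅) ⇒ X ⊥̸ F | ∅.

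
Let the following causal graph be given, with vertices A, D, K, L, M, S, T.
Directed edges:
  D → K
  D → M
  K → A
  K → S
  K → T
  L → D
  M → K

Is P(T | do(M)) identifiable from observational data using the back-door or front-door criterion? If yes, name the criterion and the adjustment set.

P(T|do(M)): backdoor, adjust for {D}.

desc(M)\{M}={A,K,S,T}; candidates ⊆ {D,L}.
size 0: {}; under {} M still reaches {A,D,K,L,S,T} ∋ T.
{D}: M⊥T given {D} in G with M→· removed — back-door holds.
P(T|do(M)) = Σ_{D} P(T|M,D)·P(D).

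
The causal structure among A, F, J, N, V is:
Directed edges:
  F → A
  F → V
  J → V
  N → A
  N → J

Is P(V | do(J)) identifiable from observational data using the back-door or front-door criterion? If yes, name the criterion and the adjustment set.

P(V|do(J)): backdoor, adjust for ∅.

desc(J)\{J}={V}; candidates ⊆ {A,F,N}.
∅: J⊥V given ∅ in G with J→· removed — back-door holds.
P(V|do(J)) = P(V|J) — no adjustment needed.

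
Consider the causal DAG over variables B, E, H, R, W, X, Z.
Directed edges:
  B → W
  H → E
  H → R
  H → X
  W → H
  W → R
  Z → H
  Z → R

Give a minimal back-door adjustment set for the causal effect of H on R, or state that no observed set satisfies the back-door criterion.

H→R: minimal back-door set {W, Z}.

desc(H)\{H}={E,R,X}; candidates ⊆ {B,W,Z}.
size 0: {}; under {} H still reaches {B,R,W,Z} ∋ R.
size 1: {B}, {W}, {Z}; under {B} H still reaches {R,W,Z} ∋ R.
{W,Z}: H⊥R given {W,Z} in G with H→· removed — back-door holds.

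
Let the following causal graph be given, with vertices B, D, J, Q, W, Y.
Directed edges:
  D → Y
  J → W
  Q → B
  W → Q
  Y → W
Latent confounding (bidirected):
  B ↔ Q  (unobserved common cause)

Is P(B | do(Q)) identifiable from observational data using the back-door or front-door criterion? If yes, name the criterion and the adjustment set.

P(B|do(Q)): not identifiable (no BD/FD set).

desc(Q)\{Q}={B}; candidates ⊆ {D,J,W,Y}.
Q↔B: latent back-door arc(s) into Q.
size 0: {}; under {} Q still reaches {B,D,J,W,Y} ∋ B.
size 1: {D}, {J}, {W} …(+1); under {D} Q still reaches {B,J,W,Y} ∋ B.
size 2: {D,J}, {D,W}, {D,Y} …(+3); under {D,J} Q still reaches {B,W,Y} ∋ B.
Q↔B cannot be blocked by any observed set — no back-door set.
No mediator lies on a directed Q→…→B path.
Neither criterion identifies P(B|do(Q)) in this graph.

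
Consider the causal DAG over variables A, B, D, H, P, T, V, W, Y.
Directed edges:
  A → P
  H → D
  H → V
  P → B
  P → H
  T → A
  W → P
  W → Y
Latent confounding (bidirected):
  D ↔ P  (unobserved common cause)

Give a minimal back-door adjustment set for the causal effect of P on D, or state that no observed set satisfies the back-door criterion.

P→D: no observed back-door set.

desc(P)\{P}={B,D,H,V}; candidates ⊆ {A,T,W,Y}.
P↔D: latent back-door arc(s) into P.
size 0: {}; under {} P still reaches {A,D,T,W,Y} ∋ D.
size 1: {A}, {T}, {W} …(+1); under {A} P still reaches {D,W,Y} ∋ D.
size 2: {A,T}, {A,W}, {A,Y} …(+3); under {A,T} P still reaches {D,W,Y} ∋ D.
P↔D cannot be blocked by any observed set — no back-door set.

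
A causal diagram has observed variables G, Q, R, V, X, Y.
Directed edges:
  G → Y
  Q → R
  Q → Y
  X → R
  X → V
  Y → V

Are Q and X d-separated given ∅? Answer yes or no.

Bayes-Ball from Q | ∅ reaches {R,V,Y}.
X ∉ reach(Q|∅) ⇒ Q ⊥ X | ∅.

Yes — Q ⊥ X | ∅.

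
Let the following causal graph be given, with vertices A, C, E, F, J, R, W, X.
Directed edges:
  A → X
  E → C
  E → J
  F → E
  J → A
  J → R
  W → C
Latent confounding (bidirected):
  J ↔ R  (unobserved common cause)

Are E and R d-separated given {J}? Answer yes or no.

Bayes-Ball from E | {J} reaches {C,F,R}.
R ∈ reach(E|{J}) ⇒ E ⊥̸ R | {J}.

No — E and R are d-connected given {J}.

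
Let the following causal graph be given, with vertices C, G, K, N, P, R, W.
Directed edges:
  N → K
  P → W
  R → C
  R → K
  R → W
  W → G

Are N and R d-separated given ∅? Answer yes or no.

Bayes-Ball from N | ∅ reaches {K}.
R ∉ reach(N|∅) ⇒ N ⊥ R | ∅.

Yes — N ⊥ R | ∅.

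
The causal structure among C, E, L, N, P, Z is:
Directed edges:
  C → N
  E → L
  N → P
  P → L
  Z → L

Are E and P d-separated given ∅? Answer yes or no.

Yes — E ⊥ P | ∅.

Bayes-Ball from E | ∅ reaches {L}.
P ∉ reach(E|∅) ⇒ E ⊥ P | ∅.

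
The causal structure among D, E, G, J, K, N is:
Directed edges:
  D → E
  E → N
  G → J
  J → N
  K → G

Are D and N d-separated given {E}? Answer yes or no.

Yes — D ⊥ N | {E}.

Bayes-Ball from D | {E} reaches ∅.
N ∉ reach(D|{E}) ⇒ D ⊥ N | {E}.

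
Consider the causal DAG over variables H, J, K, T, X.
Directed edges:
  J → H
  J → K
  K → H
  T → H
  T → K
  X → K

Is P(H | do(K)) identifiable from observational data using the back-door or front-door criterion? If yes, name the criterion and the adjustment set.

desc(K)\{K}={H}; candidates ⊆ {J,T,X}.
size 0: {}; under {} K still reaches {H,J,T,X} ∋ H.
size 1: {J}, {T}, {X}; under {J} K still reaches {H,T,X} ∋ H.
{J,T}: K⊥H given {J,T} in G with K→· removed — back-door holds.
P(H|do(K)) = Σ_{J,T} P(H|K,J,T)·P(J,T).

P(H|do(K)): backdoor, adjust for {J, T}.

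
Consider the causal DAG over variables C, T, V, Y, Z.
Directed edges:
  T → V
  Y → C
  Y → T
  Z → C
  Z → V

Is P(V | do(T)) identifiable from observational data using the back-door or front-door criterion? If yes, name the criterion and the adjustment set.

P(V|do(T)): backdoor, adjust for ∅.

desc(T)\{T}={V}; candidates ⊆ {C,Y,Z}.
∅: T⊥V given ∅ in G with T→· removed — back-door holds.
P(V|do(T)) = P(V|T) — no adjustment needed.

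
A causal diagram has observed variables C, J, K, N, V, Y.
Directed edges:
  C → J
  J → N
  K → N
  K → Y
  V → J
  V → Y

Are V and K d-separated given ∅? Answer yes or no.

Bayes-Ball from V | ∅ reaches {J,N,Y}.
K ∉ reach(V|∅) ⇒ V ⊥ K | ∅.

Yes — V ⊥ K | ∅.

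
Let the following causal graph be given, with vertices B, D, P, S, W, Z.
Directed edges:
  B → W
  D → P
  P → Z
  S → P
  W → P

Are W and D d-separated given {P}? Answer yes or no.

No — W and D are d-connected given {P}.

Bayes-Ball from W | {P} reaches {B,D,S}.
D ∈ reach(W|{P}) ⇒ W ⊥̸ D | {P}.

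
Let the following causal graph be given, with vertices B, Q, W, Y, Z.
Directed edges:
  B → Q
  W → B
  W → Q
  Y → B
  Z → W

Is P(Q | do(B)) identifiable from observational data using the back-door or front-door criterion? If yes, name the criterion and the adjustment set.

desc(B)\{B}={Q}; candidates ⊆ {W,Y,Z}.
size 0: {}; under {} B still reaches {Q,W,Y,Z} ∋ Q.
{W}: B⊥Q given {W} in G with B→· removed — back-door holds.
P(Q|do(B)) = Σ_{W} P(Q|B,W)·P(W).

P(Q|do(B)): backdoor, adjust for {W}.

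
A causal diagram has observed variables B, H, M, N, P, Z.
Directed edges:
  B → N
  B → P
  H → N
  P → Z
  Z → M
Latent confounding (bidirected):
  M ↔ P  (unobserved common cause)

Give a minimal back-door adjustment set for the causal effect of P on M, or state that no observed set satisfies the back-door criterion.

desc(P)\{P}={M,Z}; candidates ⊆ {B,H,N}.
P↔M: latent back-door arc(s) into P.
size 0: {}; under {} P still reaches {B,M,N} ∋ M.
size 1: {B}, {H}, {N}; under {B} P still reaches {M} ∋ M.
size 2: {B,H}, {B,N}, {H,N}; under {B,H} P still reaches {M} ∋ M.
P↔M cannot be blocked by any observed set — no back-door set.

P→M: no observed back-door set.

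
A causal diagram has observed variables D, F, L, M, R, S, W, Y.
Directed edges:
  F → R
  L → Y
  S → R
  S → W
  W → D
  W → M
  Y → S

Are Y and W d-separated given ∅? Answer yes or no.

Bayes-Ball from Y | ∅ reaches {D,L,M,R,S,W}.
W ∈ reach(Y|∅) ⇒ Y ⊥̸ W | ∅.

No — Y and W are d-connected given ∅.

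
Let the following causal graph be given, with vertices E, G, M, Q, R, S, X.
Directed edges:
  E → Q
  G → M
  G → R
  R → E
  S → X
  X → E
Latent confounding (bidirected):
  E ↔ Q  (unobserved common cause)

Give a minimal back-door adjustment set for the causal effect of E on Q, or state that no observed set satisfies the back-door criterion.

desc(E)\{E}={Q}; candidates ⊆ {G,M,R,S,X}.
E↔Q: latent back-door arc(s) into E.
size 0: {}; under {} E still reaches {G,M,Q,R,S,X} ∋ Q.
size 1: {G}, {M}, {R} …(+2); under {G} E still reaches {Q,R,S,X} ∋ Q.
size 2: {G,M}, {G,R}, {G,S} …(+7); under {G,M} E still reaches {Q,R,S,X} ∋ Q.
E↔Q cannot be blocked by any observed set — no back-door set.

E→Q: no observed back-door set.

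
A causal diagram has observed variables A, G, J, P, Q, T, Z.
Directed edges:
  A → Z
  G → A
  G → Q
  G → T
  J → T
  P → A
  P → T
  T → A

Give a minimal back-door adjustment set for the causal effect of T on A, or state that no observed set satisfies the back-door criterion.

desc(T)\{T}={A,Z}; candidates ⊆ {G,J,P,Q}.
size 0: {}; under {} T still reaches {A,G,J,P,Q,Z} ∋ A.
size 1: {G}, {J}, {P} …(+1); under {G} T still reaches {A,J,P,Z} ∋ A.
{G,P}: T⊥A given {G,P} in G with T→· removed — back-door holds.

T→A: minimal back-door set {G, P}.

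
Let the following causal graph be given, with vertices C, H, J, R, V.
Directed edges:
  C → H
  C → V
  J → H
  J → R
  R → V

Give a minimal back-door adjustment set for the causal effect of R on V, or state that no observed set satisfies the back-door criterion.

desc(R)\{R}={V}; candidates ⊆ {C,H,J}.
∅: R⊥V given ∅ in G with R→· removed — back-door holds.

R→V: minimal back-door set ∅.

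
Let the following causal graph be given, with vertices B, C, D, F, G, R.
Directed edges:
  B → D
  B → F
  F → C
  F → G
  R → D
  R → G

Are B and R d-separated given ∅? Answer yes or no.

Yes — B ⊥ R | ∅.

Bayes-Ball from B | ∅ reaches {C,D,F,G}.
R ∉ reach(B|∅) ⇒ B ⊥ R | ∅.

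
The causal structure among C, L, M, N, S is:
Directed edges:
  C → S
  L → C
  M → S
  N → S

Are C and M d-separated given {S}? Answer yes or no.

No — C and M are d-connected given {S}.

Bayes-Ball from C | {S} reaches {L,M,N}.
M ∈ reach(C|{S}) ⇒ C ⊥̸ M | {S}.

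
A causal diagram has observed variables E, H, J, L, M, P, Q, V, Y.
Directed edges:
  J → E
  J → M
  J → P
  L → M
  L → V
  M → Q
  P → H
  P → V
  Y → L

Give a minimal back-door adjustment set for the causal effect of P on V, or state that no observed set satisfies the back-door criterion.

desc(P)\{P}={H,V}; candidates ⊆ {E,J,L,M,Q,Y}.
∅: P⊥V given ∅ in G with P→· removed — back-door holds.

P→V: minimal back-door set ∅.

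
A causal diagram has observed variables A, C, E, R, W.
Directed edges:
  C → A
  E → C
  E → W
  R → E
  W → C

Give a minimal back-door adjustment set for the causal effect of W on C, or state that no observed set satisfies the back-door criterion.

W→C: minimal back-door set {E}.

desc(W)\{W}={A,C}; candidates ⊆ {E,R}.
size 0: {}; under {} W still reaches {A,C,E,R} ∋ C.
{E}: W⊥C given {E} in G with W→· removed — back-door holds.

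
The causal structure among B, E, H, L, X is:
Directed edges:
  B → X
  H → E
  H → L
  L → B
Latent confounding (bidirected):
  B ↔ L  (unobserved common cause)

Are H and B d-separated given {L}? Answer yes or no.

No — H and B are d-connected given {L}.

Bayes-Ball from H | {L} reaches {B,E,X}.
B ∈ reach(H|{L}) ⇒ H ⊥̸ B | {L}.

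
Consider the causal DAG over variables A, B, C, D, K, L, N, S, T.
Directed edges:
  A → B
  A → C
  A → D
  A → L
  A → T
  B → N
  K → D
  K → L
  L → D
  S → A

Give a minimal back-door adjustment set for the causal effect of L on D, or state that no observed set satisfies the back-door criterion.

desc(L)\{L}={D}; candidates ⊆ {A,B,C,K,N,S,T}.
size 0: {}; under {} L still reaches {A,B,C,D,K,N,S,T} ∋ D.
size 1: {A}, {B}, {C} …(+4); under {A} L still reaches {D,K} ∋ D.
{A,K}: L⊥D given {A,K} in G with L→· removed — back-door holds.

L→D: minimal back-door set {A, K}.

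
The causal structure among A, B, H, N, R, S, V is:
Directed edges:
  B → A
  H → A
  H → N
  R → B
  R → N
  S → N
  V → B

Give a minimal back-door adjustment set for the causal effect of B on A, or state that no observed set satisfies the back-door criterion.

B→A: minimal back-door set ∅.

desc(B)\{B}={A}; candidates ⊆ {H,N,R,S,V}.
∅: B⊥A given ∅ in G with B→· removed — back-door holds.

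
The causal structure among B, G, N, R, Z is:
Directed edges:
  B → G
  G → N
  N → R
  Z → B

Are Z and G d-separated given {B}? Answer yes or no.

Bayes-Ball from Z | {B} reaches ∅.
G ∉ reach(Z|{B}) ⇒ Z ⊥ G | {B}.

Yes — Z ⊥ G | {B}.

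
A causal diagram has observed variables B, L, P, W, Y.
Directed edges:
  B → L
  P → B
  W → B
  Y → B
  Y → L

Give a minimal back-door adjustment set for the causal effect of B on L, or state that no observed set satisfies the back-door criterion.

desc(B)\{B}={L}; candidates ⊆ {P,W,Y}.
size 0: {}; under {} B still reaches {L,P,W,Y} ∋ L.
{Y}: B⊥L given {Y} in G with B→· removed — back-door holds.

B→L: minimal back-door set {Y}.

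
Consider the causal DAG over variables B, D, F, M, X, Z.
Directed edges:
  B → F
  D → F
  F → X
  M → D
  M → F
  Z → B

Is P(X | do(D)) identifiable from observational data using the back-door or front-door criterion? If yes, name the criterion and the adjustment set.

desc(D)\{D}={F,X}; candidates ⊆ {B,M,Z}.
size 0: {}; under {} D still reaches {F,M,X} ∋ X.
{M}: D⊥X given {M} in G with D→· removed — back-door holds.
P(X|do(D)) = Σ_{M} P(X|D,M)·P(M).

P(X|do(D)): backdoor, adjust for {M}.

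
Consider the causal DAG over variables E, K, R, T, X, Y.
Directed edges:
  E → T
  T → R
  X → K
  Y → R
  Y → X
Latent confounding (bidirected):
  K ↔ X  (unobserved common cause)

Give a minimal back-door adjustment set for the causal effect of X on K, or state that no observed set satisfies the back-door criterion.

desc(X)\{X}={K}; candidates ⊆ {E,R,T,Y}.
X↔K: latent back-door arc(s) into X.
size 0: {}; under {} X still reaches {K,R,Y} ∋ K.
size 1: {E}, {R}, {T} …(+1); under {E} X still reaches {K,R,Y} ∋ K.
size 2: {E,R}, {E,T}, {E,Y} …(+3); under {E,R} X still reaches {K,T,Y} ∋ K.
X↔K cannot be blocked by any observed set — no back-door set.

X→K: no observed back-door set.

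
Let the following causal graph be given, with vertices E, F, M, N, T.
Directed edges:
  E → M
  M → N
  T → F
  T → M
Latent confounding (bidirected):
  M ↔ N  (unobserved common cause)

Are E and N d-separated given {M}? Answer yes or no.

Bayes-Ball from E | {M} reaches {F,N,T}.
N ∈ reach(E|{M}) ⇒ E ⊥̸ N | {M}.

No — E and N are d-connected given {M}.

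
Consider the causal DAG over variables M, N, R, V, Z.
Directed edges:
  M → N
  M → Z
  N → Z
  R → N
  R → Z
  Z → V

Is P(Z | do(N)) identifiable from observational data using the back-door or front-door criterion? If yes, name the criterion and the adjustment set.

desc(N)\{N}={V,Z}; candidates ⊆ {M,R}.
size 0: {}; under {} N still reaches {M,R,V,Z} ∋ Z.
size 1: {M}, {R}; under {M} N still reaches {R,V,Z} ∋ Z.
{M,R}: N⊥Z given {M,R} in G with N→· removed — back-door holds.
P(Z|do(N)) = Σ_{M,R} P(Z|N,M,R)·P(M,R).

P(Z|do(N)): backdoor, adjust for {M, R}.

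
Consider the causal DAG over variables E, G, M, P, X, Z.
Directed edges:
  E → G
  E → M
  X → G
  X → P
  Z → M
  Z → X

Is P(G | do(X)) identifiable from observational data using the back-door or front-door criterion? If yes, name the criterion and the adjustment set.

desc(X)\{X}={G,P}; candidates ⊆ {E,M,Z}.
∅: X⊥G given ∅ in G with X→· removed — back-door holds.
P(G|do(X)) = P(G|X) — no adjustment needed.

P(G|do(X)): backdoor, adjust for ∅.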